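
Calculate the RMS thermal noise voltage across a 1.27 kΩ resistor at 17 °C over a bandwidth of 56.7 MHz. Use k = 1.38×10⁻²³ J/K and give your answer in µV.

T = 17 °C + 273.15 = 290.15 K
V_n = √(4kTRB)
4kTRB = 4 × 1.38×10⁻²³ × 290.15 × 1.27×10³ × 5.67×10⁷ = 1.15×10⁻⁹ V²
V_n = √(1.15×10⁻⁹) = 3.40×10⁻⁵ V = 34.0 µV

34.0 µV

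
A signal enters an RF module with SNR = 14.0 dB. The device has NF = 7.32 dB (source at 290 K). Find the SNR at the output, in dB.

6.68 dB

By definition F = SNR_in/SNR_out, so in dB: SNR_out = SNR_in − NF
SNR_out = 14.0 − 7.32 = 6.68 dB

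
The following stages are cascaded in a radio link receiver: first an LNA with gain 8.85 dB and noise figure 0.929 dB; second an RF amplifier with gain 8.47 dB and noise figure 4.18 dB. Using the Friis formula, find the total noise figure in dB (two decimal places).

1.61 dB

Convert to linear (a loss of L dB is a gain of −L dB): F_i = 10^(NF_i/10), G_i = 10^(G_i,dB/10)
  Stage 1: F_1 = 10^(0.929/10) = 1.239, G_1 = 10^(8.85/10) = 7.674
  Stage 2: F_2 = 10^(4.18/10) = 2.618, G_2 = 10^(8.47/10) = 7.031
Friis cascade:
  F = 1.239 + (2.618 − 1)/7.674 = 1.449
NF = 10 log₁₀(1.449) = 1.61 dB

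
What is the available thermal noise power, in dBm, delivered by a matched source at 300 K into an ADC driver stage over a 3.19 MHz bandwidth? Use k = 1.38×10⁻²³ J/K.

−108.8 dBm

P_n = kTB = 1.38×10⁻²³ × 300 × 3.19×10⁶ = 1.32×10⁻¹⁴ W
In dBm: 10 log₁₀(1.32×10⁻¹⁴ / 10⁻³) = −108.8 dBm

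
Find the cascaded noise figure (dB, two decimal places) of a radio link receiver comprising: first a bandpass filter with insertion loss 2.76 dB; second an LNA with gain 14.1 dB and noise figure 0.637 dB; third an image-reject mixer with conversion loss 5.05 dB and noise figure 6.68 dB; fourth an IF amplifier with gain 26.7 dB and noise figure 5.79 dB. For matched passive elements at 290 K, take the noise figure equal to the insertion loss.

Convert to linear (a loss of L dB is a gain of −L dB): F_i = 10^(NF_i/10), G_i = 10^(G_i,dB/10)
  Stage 1: F_1 = 10^(2.76/10) = 1.888, G_1 = 10^(−2.76/10) = 0.5297
  Stage 2: F_2 = 10^(0.637/10) = 1.158, G_2 = 10^(14.1/10) = 25.70
  Stage 3: F_3 = 10^(6.68/10) = 4.656, G_3 = 10^(−5.05/10) = 0.3126
  Stage 4: F_4 = 10^(5.79/10) = 3.793, G_4 = 10^(26.7/10) = 467.7
Friis cascade:
  F = 1.888 + (1.158 − 1)/0.5297 + (4.656 − 1)/13.61 + (3.793 − 1)/4.256 = 3.111
NF = 10 log₁₀(3.111) = 4.93 dB

4.93 dB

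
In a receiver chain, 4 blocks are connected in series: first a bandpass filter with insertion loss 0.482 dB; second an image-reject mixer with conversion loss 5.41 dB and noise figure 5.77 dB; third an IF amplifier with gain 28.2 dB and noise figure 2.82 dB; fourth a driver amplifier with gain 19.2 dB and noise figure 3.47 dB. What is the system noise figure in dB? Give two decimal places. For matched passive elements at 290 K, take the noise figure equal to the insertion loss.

8.91 dB

Convert to linear (a loss of L dB is a gain of −L dB): F_i = 10^(NF_i/10), G_i = 10^(G_i,dB/10)
  Stage 1: F_1 = 10^(0.482/10) = 1.117, G_1 = 10^(−0.482/10) = 0.8950
  Stage 2: F_2 = 10^(5.77/10) = 3.776, G_2 = 10^(−5.41/10) = 0.2877
  Stage 3: F_3 = 10^(2.82/10) = 1.914, G_3 = 10^(28.2/10) = 660.7
  Stage 4: F_4 = 10^(3.47/10) = 2.223, G_4 = 10^(19.2/10) = 83.18
Friis cascade:
  F = 1.117 + (3.776 − 1)/0.8950 + (1.914 − 1)/0.2575 + (2.223 − 1)/170.1 = 7.776
NF = 10 log₁₀(7.776) = 8.91 dB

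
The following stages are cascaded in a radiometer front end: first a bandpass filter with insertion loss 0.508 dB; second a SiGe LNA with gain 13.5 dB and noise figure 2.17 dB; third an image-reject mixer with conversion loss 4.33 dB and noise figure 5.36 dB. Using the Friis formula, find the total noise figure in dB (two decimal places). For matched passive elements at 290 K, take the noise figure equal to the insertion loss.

2.96 dB

Convert to linear (a loss of L dB is a gain of −L dB): F_i = 10^(NF_i/10), G_i = 10^(G_i,dB/10)
  Stage 1: F_1 = 10^(0.508/10) = 1.124, G_1 = 10^(−0.508/10) = 0.8896
  Stage 2: F_2 = 10^(2.17/10) = 1.648, G_2 = 10^(13.5/10) = 22.39
  Stage 3: F_3 = 10^(5.36/10) = 3.436, G_3 = 10^(−4.33/10) = 0.3690
Friis cascade:
  F = 1.124 + (1.648 − 1)/0.8896 + (3.436 − 1)/19.92 = 1.975
NF = 10 log₁₀(1.975) = 2.96 dB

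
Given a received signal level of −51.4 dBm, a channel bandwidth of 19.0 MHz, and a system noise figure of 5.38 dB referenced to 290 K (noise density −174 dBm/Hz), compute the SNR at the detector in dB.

44.4 dB

Noise floor: N = −174 + 10 log₁₀(B) + NF
10 log₁₀(1.90×10⁷) = 72.79 dB
N = −174 + 72.79 + 5.38 = −95.83 dBm
SNR = P_sig − N = −51.4 − (−95.83) = 44.43 dB → 44.4 dB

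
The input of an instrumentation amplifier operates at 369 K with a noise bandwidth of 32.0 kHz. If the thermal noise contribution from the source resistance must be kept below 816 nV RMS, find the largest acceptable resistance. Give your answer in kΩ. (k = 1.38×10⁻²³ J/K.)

1.02 kΩ

Johnson–Nyquist: V_n = √(4kTRB) ⇒ R = V_n² / (4kTB)
4kTB = 4 × 1.38×10⁻²³ × 369 × 3.20×10⁴ = 6.52×10⁻¹⁶
R = (8.16×10⁻⁷)² / 6.52×10⁻¹⁶ = 1.02×10³ Ω = 1.02 kΩ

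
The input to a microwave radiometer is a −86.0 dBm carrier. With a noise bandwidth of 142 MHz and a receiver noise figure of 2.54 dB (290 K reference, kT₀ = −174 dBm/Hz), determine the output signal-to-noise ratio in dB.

3.9 dB

Noise floor: N = −174 + 10 log₁₀(B) + NF
10 log₁₀(1.42×10⁸) = 81.52 dB
N = −174 + 81.52 + 2.54 = −89.94 dBm
SNR = P_sig − N = −86.0 − (−89.94) = 3.94 dB → 3.9 dB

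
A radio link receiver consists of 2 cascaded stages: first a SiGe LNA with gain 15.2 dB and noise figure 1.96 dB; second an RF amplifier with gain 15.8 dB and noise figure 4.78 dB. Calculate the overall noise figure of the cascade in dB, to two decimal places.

2.12 dB

Convert to linear (a loss of L dB is a gain of −L dB): F_i = 10^(NF_i/10), G_i = 10^(G_i,dB/10)
  Stage 1: F_1 = 10^(1.96/10) = 1.570, G_1 = 10^(15.2/10) = 33.11
  Stage 2: F_2 = 10^(4.78/10) = 3.006, G_2 = 10^(15.8/10) = 38.02
Friis cascade:
  F = 1.570 + (3.006 − 1)/33.11 = 1.631
NF = 10 log₁₀(1.631) = 2.12 dB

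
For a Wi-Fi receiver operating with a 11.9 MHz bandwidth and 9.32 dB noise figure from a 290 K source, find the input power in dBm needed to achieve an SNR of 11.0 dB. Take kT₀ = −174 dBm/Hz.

−82.9 dBm

Sensitivity = −174 + 10 log₁₀(B) + NF + SNR_min
= −174 + 70.76 + 9.32 + 11.0
= −82.92 dBm → −82.9 dBm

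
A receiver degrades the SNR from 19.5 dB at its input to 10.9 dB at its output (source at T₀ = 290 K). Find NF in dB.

NF (dB) = SNR_in(dB) − SNR_out(dB) when the source is at T₀
NF = 19.5 − 10.9 = 8.6 dB

8.6 dB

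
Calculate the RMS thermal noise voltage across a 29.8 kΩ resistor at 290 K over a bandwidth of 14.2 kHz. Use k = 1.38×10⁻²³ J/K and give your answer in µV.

V_n = √(4kTRB)
4kTRB = 4 × 1.38×10⁻²³ × 290 × 2.98×10⁴ × 1.42×10⁴ = 6.77×10⁻¹² V²
V_n = √(6.77×10⁻¹²) = 2.60×10⁻⁶ V = 2.60 µV

2.60 µV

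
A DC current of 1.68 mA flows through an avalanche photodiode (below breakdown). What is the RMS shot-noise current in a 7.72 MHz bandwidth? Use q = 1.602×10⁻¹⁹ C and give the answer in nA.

I_n = √(2qI·B)
2qI·B = 2 × 1.602×10⁻¹⁹ × 1.68×10⁻³ × 7.72×10⁶ = 4.16×10⁻¹⁵ A²
I_n = √(4.16×10⁻¹⁵) = 6.45×10⁻⁸ A = 64.5 nA

64.5 nA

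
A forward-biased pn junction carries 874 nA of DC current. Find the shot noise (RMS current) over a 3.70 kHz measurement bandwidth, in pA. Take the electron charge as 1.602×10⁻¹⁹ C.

32.2 pA

I_n = √(2qI·B)
2qI·B = 2 × 1.602×10⁻¹⁹ × 8.74×10⁻⁷ × 3.70×10³ = 1.04×10⁻²¹ A²
I_n = √(1.04×10⁻²¹) = 3.22×10⁻¹¹ A = 32.2 pA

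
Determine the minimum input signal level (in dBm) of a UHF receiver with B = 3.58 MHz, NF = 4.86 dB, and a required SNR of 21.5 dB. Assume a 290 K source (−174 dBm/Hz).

−82.1 dBm

Sensitivity = −174 + 10 log₁₀(B) + NF + SNR_min
= −174 + 65.54 + 4.86 + 21.5
= −82.10 dBm → −82.1 dBm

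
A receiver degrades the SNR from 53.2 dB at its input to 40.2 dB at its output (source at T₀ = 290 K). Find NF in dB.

13.0 dB

NF (dB) = SNR_in(dB) − SNR_out(dB) when the source is at T₀
NF = 53.2 − 40.2 = 13.0 dB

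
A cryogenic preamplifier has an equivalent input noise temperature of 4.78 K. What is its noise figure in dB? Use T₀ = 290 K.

0.071 dB

F = 1 + T_e/T₀ = 1 + 4.78/290 = 1.01648
NF = 10 log₁₀(1.01648) = 0.071 dB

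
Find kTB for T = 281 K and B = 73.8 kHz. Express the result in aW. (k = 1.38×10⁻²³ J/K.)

P_n = kTB = 1.38×10⁻²³ × 281 × 7.38×10⁴ = 2.86×10⁻¹⁶ W = 286 aW

286 aW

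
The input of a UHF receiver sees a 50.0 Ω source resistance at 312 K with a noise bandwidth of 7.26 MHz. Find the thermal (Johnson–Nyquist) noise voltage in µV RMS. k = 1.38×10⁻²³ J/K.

2.50 µV

V_n = √(4kTRB)
4kTRB = 4 × 1.38×10⁻²³ × 312 × 5.00×10¹ × 7.26×10⁶ = 6.25×10⁻¹² V²
V_n = √(6.25×10⁻¹²) = 2.50×10⁻⁶ V = 2.50 µV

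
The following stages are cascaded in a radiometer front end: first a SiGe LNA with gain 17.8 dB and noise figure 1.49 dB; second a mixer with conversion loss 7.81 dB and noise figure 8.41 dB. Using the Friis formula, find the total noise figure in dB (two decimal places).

Convert to linear (a loss of L dB is a gain of −L dB): F_i = 10^(NF_i/10), G_i = 10^(G_i,dB/10)
  Stage 1: F_1 = 10^(1.49/10) = 1.409, G_1 = 10^(17.8/10) = 60.26
  Stage 2: F_2 = 10^(8.41/10) = 6.934, G_2 = 10^(−7.81/10) = 0.1656
Friis cascade:
  F = 1.409 + (6.934 − 1)/60.26 = 1.508
NF = 10 log₁₀(1.508) = 1.78 dB

1.78 dB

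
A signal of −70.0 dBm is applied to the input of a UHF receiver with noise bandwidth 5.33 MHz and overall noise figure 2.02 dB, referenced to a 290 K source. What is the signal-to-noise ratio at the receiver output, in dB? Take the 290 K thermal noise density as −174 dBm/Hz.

34.7 dB

Noise floor: N = −174 + 10 log₁₀(B) + NF
10 log₁₀(5.33×10⁶) = 67.27 dB
N = −174 + 67.27 + 2.02 = −104.71 dBm
SNR = P_sig − N = −70.0 − (−104.71) = 34.71 dB → 34.7 dB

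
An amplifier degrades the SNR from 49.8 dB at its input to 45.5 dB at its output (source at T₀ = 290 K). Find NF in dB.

4.3 dB

NF (dB) = SNR_in(dB) − SNR_out(dB) when the source is at T₀
NF = 49.8 − 45.5 = 4.3 dB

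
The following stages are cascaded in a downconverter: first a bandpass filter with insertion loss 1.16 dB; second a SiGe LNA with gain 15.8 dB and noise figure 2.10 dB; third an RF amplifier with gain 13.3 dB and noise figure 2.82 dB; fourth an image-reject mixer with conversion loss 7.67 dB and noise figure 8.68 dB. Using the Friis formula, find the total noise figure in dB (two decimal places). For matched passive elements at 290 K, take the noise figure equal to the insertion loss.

Convert to linear (a loss of L dB is a gain of −L dB): F_i = 10^(NF_i/10), G_i = 10^(G_i,dB/10)
  Stage 1: F_1 = 10^(1.16/10) = 1.306, G_1 = 10^(−1.16/10) = 0.7656
  Stage 2: F_2 = 10^(2.10/10) = 1.622, G_2 = 10^(15.8/10) = 38.02
  Stage 3: F_3 = 10^(2.82/10) = 1.914, G_3 = 10^(13.3/10) = 21.38
  Stage 4: F_4 = 10^(8.68/10) = 7.379, G_4 = 10^(−7.67/10) = 0.1710
Friis cascade:
  F = 1.306 + (1.622 − 1)/0.7656 + (1.914 − 1)/29.11 + (7.379 − 1)/622.3 = 2.160
NF = 10 log₁₀(2.160) = 3.34 dB

3.34 dB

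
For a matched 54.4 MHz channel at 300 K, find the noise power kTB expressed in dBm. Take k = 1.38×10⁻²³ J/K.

P_n = kTB = 1.38×10⁻²³ × 300 × 5.44×10⁷ = 2.25×10⁻¹³ W
In dBm: 10 log₁₀(2.25×10⁻¹³ / 10⁻³) = −96.5 dBm

−96.5 dBm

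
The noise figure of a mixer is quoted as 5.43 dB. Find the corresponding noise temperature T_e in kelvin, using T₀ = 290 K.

F = 10^(5.43/10) = 3.4914
T_e = (F − 1)·T₀ = (3.4914 − 1) × 290 = 723 K

723 K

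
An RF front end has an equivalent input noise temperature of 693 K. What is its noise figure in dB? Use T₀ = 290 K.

5.30 dB

F = 1 + T_e/T₀ = 1 + 693/290 = 3.38966
NF = 10 log₁₀(3.38966) = 5.30 dB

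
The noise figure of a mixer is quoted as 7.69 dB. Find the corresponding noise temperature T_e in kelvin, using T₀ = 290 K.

1414 K

F = 10^(7.69/10) = 5.87489
T_e = (F − 1)·T₀ = (5.87489 − 1) × 290 = 1414 K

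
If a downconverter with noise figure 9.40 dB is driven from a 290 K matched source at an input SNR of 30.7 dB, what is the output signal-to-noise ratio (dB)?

21.30 dB

By definition F = SNR_in/SNR_out, so in dB: SNR_out = SNR_in − NF
SNR_out = 30.7 − 9.40 = 21.30 dB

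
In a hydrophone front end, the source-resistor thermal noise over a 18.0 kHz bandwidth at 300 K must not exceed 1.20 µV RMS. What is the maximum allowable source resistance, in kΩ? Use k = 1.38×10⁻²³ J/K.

Johnson–Nyquist: V_n = √(4kTRB) ⇒ R = V_n² / (4kTB)
4kTB = 4 × 1.38×10⁻²³ × 300 × 1.80×10⁴ = 2.98×10⁻¹⁶
R = (1.20×10⁻⁶)² / 2.98×10⁻¹⁶ = 4.83×10³ Ω = 4.83 kΩ

4.83 kΩ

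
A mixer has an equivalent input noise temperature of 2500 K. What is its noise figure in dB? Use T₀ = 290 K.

9.83 dB

F = 1 + T_e/T₀ = 1 + 2500/290 = 9.62069
NF = 10 log₁₀(9.62069) = 9.83 dB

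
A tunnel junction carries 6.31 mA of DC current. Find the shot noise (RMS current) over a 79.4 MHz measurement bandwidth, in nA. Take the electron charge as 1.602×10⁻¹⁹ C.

I_n = √(2qI·B)
2qI·B = 2 × 1.602×10⁻¹⁹ × 6.31×10⁻³ × 7.94×10⁷ = 1.61×10⁻¹³ A²
I_n = √(1.61×10⁻¹³) = 4.01×10⁻⁷ A = 401 nA

401 nA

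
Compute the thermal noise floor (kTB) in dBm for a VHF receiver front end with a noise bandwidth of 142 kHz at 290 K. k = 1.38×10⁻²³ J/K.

P_n = kTB = 1.38×10⁻²³ × 290 × 1.42×10⁵ = 5.68×10⁻¹⁶ W
In dBm: 10 log₁₀(5.68×10⁻¹⁶ / 10⁻³) = −122.5 dBm

−122.5 dBm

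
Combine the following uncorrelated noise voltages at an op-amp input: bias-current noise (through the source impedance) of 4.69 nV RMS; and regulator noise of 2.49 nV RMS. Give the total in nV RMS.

5.31 nV

Uncorrelated sources add in power (mean-square): V_tot = √(ΣV_i²)
V_tot = √[(4.69×10⁻⁹)² + (2.49×10⁻⁹)²] = 5.31×10⁻⁹ V = 5.31 nV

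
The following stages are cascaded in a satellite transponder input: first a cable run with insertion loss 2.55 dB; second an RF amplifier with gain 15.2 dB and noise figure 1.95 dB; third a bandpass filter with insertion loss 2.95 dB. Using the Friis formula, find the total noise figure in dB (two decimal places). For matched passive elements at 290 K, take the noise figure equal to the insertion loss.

4.58 dB

Convert to linear (a loss of L dB is a gain of −L dB): F_i = 10^(NF_i/10), G_i = 10^(G_i,dB/10)
  Stage 1: F_1 = 10^(2.55/10) = 1.799, G_1 = 10^(−2.55/10) = 0.5559
  Stage 2: F_2 = 10^(1.95/10) = 1.567, G_2 = 10^(15.2/10) = 33.11
  Stage 3: F_3 = 10^(2.95/10) = 1.972, G_3 = 10^(−2.95/10) = 0.5070
Friis cascade:
  F = 1.799 + (1.567 − 1)/0.5559 + (1.972 − 1)/18.41 = 2.871
NF = 10 log₁₀(2.871) = 4.58 dB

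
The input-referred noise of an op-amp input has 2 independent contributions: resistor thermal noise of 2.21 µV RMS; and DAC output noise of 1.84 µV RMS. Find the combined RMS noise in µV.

2.88 µV

Uncorrelated sources add in power (mean-square): V_tot = √(ΣV_i²)
V_tot = √[(2.21×10⁻⁶)² + (1.84×10⁻⁶)²] = 2.88×10⁻⁶ V = 2.88 µV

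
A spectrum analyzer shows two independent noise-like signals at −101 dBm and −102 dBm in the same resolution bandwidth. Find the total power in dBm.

Convert to linear, add, convert back:
P₁ = 7.94×10⁻¹⁴ W, P₂ = 6.31×10⁻¹⁴ W
P_tot = 1.43×10⁻¹³ W → 10 log₁₀(P_tot / 10⁻³) = −98.5 dBm

−98.5 dBm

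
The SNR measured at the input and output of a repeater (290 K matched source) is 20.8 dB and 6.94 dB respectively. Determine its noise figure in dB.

13.86 dB

NF (dB) = SNR_in(dB) − SNR_out(dB) when the source is at T₀
NF = 20.8 − 6.94 = 13.86 dB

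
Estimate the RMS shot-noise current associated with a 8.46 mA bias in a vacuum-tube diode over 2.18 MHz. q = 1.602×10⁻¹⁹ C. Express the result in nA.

76.9 nA

I_n = √(2qI·B)
2qI·B = 2 × 1.602×10⁻¹⁹ × 8.46×10⁻³ × 2.18×10⁶ = 5.91×10⁻¹⁵ A²
I_n = √(5.91×10⁻¹⁵) = 7.69×10⁻⁸ A = 76.9 nA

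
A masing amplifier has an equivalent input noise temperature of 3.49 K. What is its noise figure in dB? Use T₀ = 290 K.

0.052 dB

F = 1 + T_e/T₀ = 1 + 3.49/290 = 1.01203
NF = 10 log₁₀(1.01203) = 0.052 dB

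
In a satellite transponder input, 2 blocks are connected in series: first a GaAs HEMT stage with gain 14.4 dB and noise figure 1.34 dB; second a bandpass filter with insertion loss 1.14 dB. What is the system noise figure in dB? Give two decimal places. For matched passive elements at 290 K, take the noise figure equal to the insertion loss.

1.37 dB

Convert to linear (a loss of L dB is a gain of −L dB): F_i = 10^(NF_i/10), G_i = 10^(G_i,dB/10)
  Stage 1: F_1 = 10^(1.34/10) = 1.361, G_1 = 10^(14.4/10) = 27.54
  Stage 2: F_2 = 10^(1.14/10) = 1.300, G_2 = 10^(−1.14/10) = 0.7691
Friis cascade:
  F = 1.361 + (1.300 − 1)/27.54 = 1.372
NF = 10 log₁₀(1.372) = 1.37 dB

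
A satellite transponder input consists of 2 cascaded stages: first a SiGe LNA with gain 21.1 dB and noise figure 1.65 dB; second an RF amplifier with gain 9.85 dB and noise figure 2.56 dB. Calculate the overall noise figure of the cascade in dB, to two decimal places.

1.67 dB

Convert to linear (a loss of L dB is a gain of −L dB): F_i = 10^(NF_i/10), G_i = 10^(G_i,dB/10)
  Stage 1: F_1 = 10^(1.65/10) = 1.462, G_1 = 10^(21.1/10) = 128.8
  Stage 2: F_2 = 10^(2.56/10) = 1.803, G_2 = 10^(9.85/10) = 9.661
Friis cascade:
  F = 1.462 + (1.803 − 1)/128.8 = 1.468
NF = 10 log₁₀(1.468) = 1.67 dB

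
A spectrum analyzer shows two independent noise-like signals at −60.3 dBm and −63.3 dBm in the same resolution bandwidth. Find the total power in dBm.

−58.5 dBm

Convert to linear, add, convert back:
P₁ = 9.33×10⁻¹⁰ W, P₂ = 4.68×10⁻¹⁰ W
P_tot = 1.40×10⁻⁹ W → 10 log₁₀(P_tot / 10⁻³) = −58.5 dBm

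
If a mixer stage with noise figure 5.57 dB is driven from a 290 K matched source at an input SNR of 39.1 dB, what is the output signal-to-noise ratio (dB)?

33.53 dB

By definition F = SNR_in/SNR_out, so in dB: SNR_out = SNR_in − NF
SNR_out = 39.1 − 5.57 = 33.53 dB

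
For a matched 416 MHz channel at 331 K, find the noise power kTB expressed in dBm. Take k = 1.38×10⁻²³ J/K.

P_n = kTB = 1.38×10⁻²³ × 331 × 4.16×10⁸ = 1.90×10⁻¹² W
In dBm: 10 log₁₀(1.90×10⁻¹² / 10⁻³) = −87.2 dBm

−87.2 dBm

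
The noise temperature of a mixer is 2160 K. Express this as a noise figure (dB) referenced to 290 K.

F = 1 + T_e/T₀ = 1 + 2160/290 = 8.44828
NF = 10 log₁₀(8.44828) = 9.27 dB

9.27 dB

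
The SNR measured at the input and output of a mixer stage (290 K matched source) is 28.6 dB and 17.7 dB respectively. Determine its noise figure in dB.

10.9 dB

NF (dB) = SNR_in(dB) − SNR_out(dB) when the source is at T₀
NF = 28.6 − 17.7 = 10.9 dB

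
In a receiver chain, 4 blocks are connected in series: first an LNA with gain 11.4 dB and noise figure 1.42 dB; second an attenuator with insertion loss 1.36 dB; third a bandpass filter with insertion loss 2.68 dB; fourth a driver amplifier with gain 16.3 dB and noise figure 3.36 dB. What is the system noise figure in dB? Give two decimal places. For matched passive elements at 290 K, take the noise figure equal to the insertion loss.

2.34 dB

Convert to linear (a loss of L dB is a gain of −L dB): F_i = 10^(NF_i/10), G_i = 10^(G_i,dB/10)
  Stage 1: F_1 = 10^(1.42/10) = 1.387, G_1 = 10^(11.4/10) = 13.80
  Stage 2: F_2 = 10^(1.36/10) = 1.368, G_2 = 10^(−1.36/10) = 0.7311
  Stage 3: F_3 = 10^(2.68/10) = 1.854, G_3 = 10^(−2.68/10) = 0.5395
  Stage 4: F_4 = 10^(3.36/10) = 2.168, G_4 = 10^(16.3/10) = 42.66
Friis cascade:
  F = 1.387 + (1.368 − 1)/13.80 + (1.854 − 1)/10.09 + (2.168 − 1)/5.445 = 1.712
NF = 10 log₁₀(1.712) = 2.34 dB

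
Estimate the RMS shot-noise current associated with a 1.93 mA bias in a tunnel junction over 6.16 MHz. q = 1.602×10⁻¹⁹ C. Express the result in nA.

I_n = √(2qI·B)
2qI·B = 2 × 1.602×10⁻¹⁹ × 1.93×10⁻³ × 6.16×10⁶ = 3.81×10⁻¹⁵ A²
I_n = √(3.81×10⁻¹⁵) = 6.17×10⁻⁸ A = 61.7 nA

61.7 nA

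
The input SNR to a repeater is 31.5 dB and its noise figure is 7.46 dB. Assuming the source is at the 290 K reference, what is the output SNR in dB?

24.04 dB

By definition F = SNR_in/SNR_out, so in dB: SNR_out = SNR_in − NF
SNR_out = 31.5 − 7.46 = 24.04 dB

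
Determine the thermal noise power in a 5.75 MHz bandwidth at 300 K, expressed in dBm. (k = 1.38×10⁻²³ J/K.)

−106.2 dBm

P_n = kTB = 1.38×10⁻²³ × 300 × 5.75×10⁶ = 2.38×10⁻¹⁴ W
In dBm: 10 log₁₀(2.38×10⁻¹⁴ / 10⁻³) = −106.2 dBm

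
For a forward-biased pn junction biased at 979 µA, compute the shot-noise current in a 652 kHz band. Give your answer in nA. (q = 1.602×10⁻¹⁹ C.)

I_n = √(2qI·B)
2qI·B = 2 × 1.602×10⁻¹⁹ × 9.79×10⁻⁴ × 6.52×10⁵ = 2.05×10⁻¹⁶ A²
I_n = √(2.05×10⁻¹⁶) = 1.43×10⁻⁸ A = 14.3 nA

14.3 nA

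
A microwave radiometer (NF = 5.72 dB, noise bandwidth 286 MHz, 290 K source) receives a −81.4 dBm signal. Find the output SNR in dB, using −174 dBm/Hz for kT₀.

2.3 dB

Noise floor: N = −174 + 10 log₁₀(B) + NF
10 log₁₀(2.86×10⁸) = 84.56 dB
N = −174 + 84.56 + 5.72 = −83.72 dBm
SNR = P_sig − N = −81.4 − (−83.72) = 2.32 dB → 2.3 dB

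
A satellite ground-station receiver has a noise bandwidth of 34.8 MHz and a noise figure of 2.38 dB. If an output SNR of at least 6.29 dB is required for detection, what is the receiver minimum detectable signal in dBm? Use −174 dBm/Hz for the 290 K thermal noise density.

−89.9 dBm

Sensitivity = −174 + 10 log₁₀(B) + NF + SNR_min
= −174 + 75.42 + 2.38 + 6.29
= −89.91 dBm → −89.9 dBm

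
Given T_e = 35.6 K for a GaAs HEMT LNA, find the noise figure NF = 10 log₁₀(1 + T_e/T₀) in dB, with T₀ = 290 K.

F = 1 + T_e/T₀ = 1 + 35.6/290 = 1.12276
NF = 10 log₁₀(1.12276) = 0.503 dB

0.503 dB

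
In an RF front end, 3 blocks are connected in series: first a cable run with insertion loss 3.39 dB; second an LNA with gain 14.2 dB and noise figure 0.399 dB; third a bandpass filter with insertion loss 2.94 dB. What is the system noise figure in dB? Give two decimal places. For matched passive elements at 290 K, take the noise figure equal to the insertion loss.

Convert to linear (a loss of L dB is a gain of −L dB): F_i = 10^(NF_i/10), G_i = 10^(G_i,dB/10)
  Stage 1: F_1 = 10^(3.39/10) = 2.183, G_1 = 10^(−3.39/10) = 0.4581
  Stage 2: F_2 = 10^(0.399/10) = 1.096, G_2 = 10^(14.2/10) = 26.30
  Stage 3: F_3 = 10^(2.94/10) = 1.968, G_3 = 10^(−2.94/10) = 0.5082
Friis cascade:
  F = 2.183 + (1.096 − 1)/0.4581 + (1.968 − 1)/12.05 = 2.473
NF = 10 log₁₀(2.473) = 3.93 dB

3.93 dB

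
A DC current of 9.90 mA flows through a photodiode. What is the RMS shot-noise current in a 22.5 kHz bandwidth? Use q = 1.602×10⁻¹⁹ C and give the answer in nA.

8.45 nA

I_n = √(2qI·B)
2qI·B = 2 × 1.602×10⁻¹⁹ × 9.90×10⁻³ × 2.25×10⁴ = 7.14×10⁻¹⁷ A²
I_n = √(7.14×10⁻¹⁷) = 8.45×10⁻⁹ A = 8.45 nA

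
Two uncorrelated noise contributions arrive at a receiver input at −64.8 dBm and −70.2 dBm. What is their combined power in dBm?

Convert to linear, add, convert back:
P₁ = 3.31×10⁻¹⁰ W, P₂ = 9.55×10⁻¹¹ W
P_tot = 4.27×10⁻¹⁰ W → 10 log₁₀(P_tot / 10⁻³) = −63.7 dBm

−63.7 dBm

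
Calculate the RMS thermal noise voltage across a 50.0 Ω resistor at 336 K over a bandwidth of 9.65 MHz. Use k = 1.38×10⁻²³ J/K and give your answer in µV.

V_n = √(4kTRB)
4kTRB = 4 × 1.38×10⁻²³ × 336 × 5.00×10¹ × 9.65×10⁶ = 8.95×10⁻¹² V²
V_n = √(8.95×10⁻¹²) = 2.99×10⁻⁶ V = 2.99 µV

2.99 µV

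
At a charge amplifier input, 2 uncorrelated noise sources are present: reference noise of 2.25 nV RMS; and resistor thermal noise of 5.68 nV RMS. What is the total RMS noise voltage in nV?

6.11 nV

Uncorrelated sources add in power (mean-square): V_tot = √(ΣV_i²)
V_tot = √[(2.25×10⁻⁹)² + (5.68×10⁻⁹)²] = 6.11×10⁻⁹ V = 6.11 nV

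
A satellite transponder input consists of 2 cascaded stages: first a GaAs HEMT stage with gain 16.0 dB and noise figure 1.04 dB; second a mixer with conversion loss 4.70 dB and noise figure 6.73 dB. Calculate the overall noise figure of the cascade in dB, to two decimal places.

Convert to linear (a loss of L dB is a gain of −L dB): F_i = 10^(NF_i/10), G_i = 10^(G_i,dB/10)
  Stage 1: F_1 = 10^(1.04/10) = 1.271, G_1 = 10^(16.0/10) = 39.81
  Stage 2: F_2 = 10^(6.73/10) = 4.710, G_2 = 10^(−4.70/10) = 0.3388
Friis cascade:
  F = 1.271 + (4.710 − 1)/39.81 = 1.364
NF = 10 log₁₀(1.364) = 1.35 dB

1.35 dB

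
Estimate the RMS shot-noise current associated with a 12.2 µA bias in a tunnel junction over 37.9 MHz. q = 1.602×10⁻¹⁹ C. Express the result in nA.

I_n = √(2qI·B)
2qI·B = 2 × 1.602×10⁻¹⁹ × 1.22×10⁻⁵ × 3.79×10⁷ = 1.48×10⁻¹⁶ A²
I_n = √(1.48×10⁻¹⁶) = 1.22×10⁻⁸ A = 12.2 nA

12.2 nA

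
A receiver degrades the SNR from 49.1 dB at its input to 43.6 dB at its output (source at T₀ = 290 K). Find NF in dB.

NF (dB) = SNR_in(dB) − SNR_out(dB) when the source is at T₀
NF = 49.1 − 43.6 = 5.5 dB

5.5 dB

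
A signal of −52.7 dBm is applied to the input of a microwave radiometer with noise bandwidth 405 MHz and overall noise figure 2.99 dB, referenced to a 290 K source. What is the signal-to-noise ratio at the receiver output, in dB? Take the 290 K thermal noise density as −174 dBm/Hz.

32.2 dB

Noise floor: N = −174 + 10 log₁₀(B) + NF
10 log₁₀(4.05×10⁸) = 86.07 dB
N = −174 + 86.07 + 2.99 = −84.94 dBm
SNR = P_sig − N = −52.7 − (−84.94) = 32.24 dB → 32.2 dB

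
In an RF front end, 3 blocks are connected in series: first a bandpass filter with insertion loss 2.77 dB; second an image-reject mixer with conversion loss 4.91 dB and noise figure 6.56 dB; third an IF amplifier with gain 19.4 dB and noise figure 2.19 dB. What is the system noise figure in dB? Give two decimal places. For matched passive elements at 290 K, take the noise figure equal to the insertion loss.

10.94 dB

Convert to linear (a loss of L dB is a gain of −L dB): F_i = 10^(NF_i/10), G_i = 10^(G_i,dB/10)
  Stage 1: F_1 = 10^(2.77/10) = 1.892, G_1 = 10^(−2.77/10) = 0.5284
  Stage 2: F_2 = 10^(6.56/10) = 4.529, G_2 = 10^(−4.91/10) = 0.3228
  Stage 3: F_3 = 10^(2.19/10) = 1.656, G_3 = 10^(19.4/10) = 87.10
Friis cascade:
  F = 1.892 + (4.529 − 1)/0.5284 + (1.656 − 1)/0.1706 = 12.41
NF = 10 log₁₀(12.41) = 10.94 dB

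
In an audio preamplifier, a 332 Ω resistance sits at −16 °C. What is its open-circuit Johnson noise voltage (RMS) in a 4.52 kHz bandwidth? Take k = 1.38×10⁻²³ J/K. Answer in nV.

146 nV

T = −16 °C + 273.15 = 257.15 K
V_n = √(4kTRB)
4kTRB = 4 × 1.38×10⁻²³ × 257.15 × 3.32×10² × 4.52×10³ = 2.13×10⁻¹⁴ V²
V_n = √(2.13×10⁻¹⁴) = 1.46×10⁻⁷ V = 146 nV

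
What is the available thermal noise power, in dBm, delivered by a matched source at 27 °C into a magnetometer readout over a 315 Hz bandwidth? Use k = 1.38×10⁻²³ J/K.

−148.8 dBm

T = 27 °C + 273.15 = 300.15 K
P_n = kTB = 1.38×10⁻²³ × 300.15 × 3.15×10² = 1.30×10⁻¹⁸ W
In dBm: 10 log₁₀(1.30×10⁻¹⁸ / 10⁻³) = −148.8 dBm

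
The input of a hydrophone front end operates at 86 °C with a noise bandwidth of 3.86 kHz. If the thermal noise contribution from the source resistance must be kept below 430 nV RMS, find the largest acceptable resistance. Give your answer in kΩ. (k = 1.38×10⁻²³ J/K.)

2.42 kΩ

T = 86 °C + 273.15 = 359.15 K
Johnson–Nyquist: V_n = √(4kTRB) ⇒ R = V_n² / (4kTB)
4kTB = 4 × 1.38×10⁻²³ × 359.15 × 3.86×10³ = 7.65×10⁻¹⁷
R = (4.30×10⁻⁷)² / 7.65×10⁻¹⁷ = 2.42×10³ Ω = 2.42 kΩ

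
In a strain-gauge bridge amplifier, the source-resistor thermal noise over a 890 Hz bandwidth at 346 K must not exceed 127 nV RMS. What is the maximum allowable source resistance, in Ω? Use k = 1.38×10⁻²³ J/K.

Johnson–Nyquist: V_n = √(4kTRB) ⇒ R = V_n² / (4kTB)
4kTB = 4 × 1.38×10⁻²³ × 346 × 8.90×10² = 1.70×10⁻¹⁷
R = (1.27×10⁻⁷)² / 1.70×10⁻¹⁷ = 9.49×10² Ω = 949 Ω

949 Ω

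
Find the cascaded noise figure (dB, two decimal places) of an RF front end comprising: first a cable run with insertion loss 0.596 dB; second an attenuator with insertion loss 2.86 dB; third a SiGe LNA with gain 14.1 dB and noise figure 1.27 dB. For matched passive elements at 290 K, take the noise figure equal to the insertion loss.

4.73 dB

Convert to linear (a loss of L dB is a gain of −L dB): F_i = 10^(NF_i/10), G_i = 10^(G_i,dB/10)
  Stage 1: F_1 = 10^(0.596/10) = 1.147, G_1 = 10^(−0.596/10) = 0.8718
  Stage 2: F_2 = 10^(2.86/10) = 1.932, G_2 = 10^(−2.86/10) = 0.5176
  Stage 3: F_3 = 10^(1.27/10) = 1.340, G_3 = 10^(14.1/10) = 25.70
Friis cascade:
  F = 1.147 + (1.932 − 1)/0.8718 + (1.340 − 1)/0.4512 = 2.969
NF = 10 log₁₀(2.969) = 4.73 dB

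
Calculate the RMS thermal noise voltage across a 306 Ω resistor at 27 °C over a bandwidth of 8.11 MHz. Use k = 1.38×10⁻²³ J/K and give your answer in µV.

T = 27 °C + 273.15 = 300.15 K
V_n = √(4kTRB)
4kTRB = 4 × 1.38×10⁻²³ × 300.15 × 3.06×10² × 8.11×10⁶ = 4.11×10⁻¹¹ V²
V_n = √(4.11×10⁻¹¹) = 6.41×10⁻⁶ V = 6.41 µV

6.41 µV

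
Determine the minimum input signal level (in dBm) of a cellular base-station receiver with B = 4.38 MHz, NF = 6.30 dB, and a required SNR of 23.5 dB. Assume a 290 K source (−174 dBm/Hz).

−77.8 dBm

Sensitivity = −174 + 10 log₁₀(B) + NF + SNR_min
= −174 + 66.41 + 6.30 + 23.5
= −77.79 dBm → −77.8 dBm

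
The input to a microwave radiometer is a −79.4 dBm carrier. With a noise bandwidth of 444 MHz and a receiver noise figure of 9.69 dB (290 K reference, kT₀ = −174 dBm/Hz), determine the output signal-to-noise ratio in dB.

−1.6 dB

Noise floor: N = −174 + 10 log₁₀(B) + NF
10 log₁₀(4.44×10⁸) = 86.47 dB
N = −174 + 86.47 + 9.69 = −77.84 dBm
SNR = P_sig − N = −79.4 − (−77.84) = −1.56 dB → −1.6 dB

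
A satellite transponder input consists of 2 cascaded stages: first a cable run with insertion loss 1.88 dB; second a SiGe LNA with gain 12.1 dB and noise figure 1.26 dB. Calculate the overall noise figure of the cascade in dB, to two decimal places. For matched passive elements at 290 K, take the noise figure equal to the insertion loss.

Convert to linear (a loss of L dB is a gain of −L dB): F_i = 10^(NF_i/10), G_i = 10^(G_i,dB/10)
  Stage 1: F_1 = 10^(1.88/10) = 1.542, G_1 = 10^(−1.88/10) = 0.6486
  Stage 2: F_2 = 10^(1.26/10) = 1.337, G_2 = 10^(12.1/10) = 16.22
Friis cascade:
  F = 1.542 + (1.337 − 1)/0.6486 = 2.061
NF = 10 log₁₀(2.061) = 3.14 dB

3.14 dB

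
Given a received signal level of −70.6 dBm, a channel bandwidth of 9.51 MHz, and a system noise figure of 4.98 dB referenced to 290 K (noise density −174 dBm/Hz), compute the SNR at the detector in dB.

Noise floor: N = −174 + 10 log₁₀(B) + NF
10 log₁₀(9.51×10⁶) = 69.78 dB
N = −174 + 69.78 + 4.98 = −99.24 dBm
SNR = P_sig − N = −70.6 − (−99.24) = 28.64 dB → 28.6 dB

28.6 dB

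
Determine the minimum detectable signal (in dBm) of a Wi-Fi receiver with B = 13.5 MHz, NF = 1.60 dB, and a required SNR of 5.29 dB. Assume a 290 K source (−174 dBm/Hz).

Sensitivity = −174 + 10 log₁₀(B) + NF + SNR_min
= −174 + 71.3 + 1.60 + 5.29
= −95.81 dBm → −95.8 dBm

−95.8 dBm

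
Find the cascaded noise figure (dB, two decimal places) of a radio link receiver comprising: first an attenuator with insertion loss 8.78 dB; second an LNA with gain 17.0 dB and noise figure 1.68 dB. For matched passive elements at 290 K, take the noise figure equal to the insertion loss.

10.46 dB

Convert to linear (a loss of L dB is a gain of −L dB): F_i = 10^(NF_i/10), G_i = 10^(G_i,dB/10)
  Stage 1: F_1 = 10^(8.78/10) = 7.551, G_1 = 10^(−8.78/10) = 0.1324
  Stage 2: F_2 = 10^(1.68/10) = 1.472, G_2 = 10^(17.0/10) = 50.12
Friis cascade:
  F = 7.551 + (1.472 − 1)/0.1324 = 11.12
NF = 10 log₁₀(11.12) = 10.46 dB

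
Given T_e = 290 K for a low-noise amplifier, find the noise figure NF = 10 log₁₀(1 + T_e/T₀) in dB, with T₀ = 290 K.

F = 1 + T_e/T₀ = 1 + 290/290 = 2
NF = 10 log₁₀(2) = 3.01 dB

3.01 dB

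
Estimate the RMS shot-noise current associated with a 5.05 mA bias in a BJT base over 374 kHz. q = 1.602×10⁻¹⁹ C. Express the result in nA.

I_n = √(2qI·B)
2qI·B = 2 × 1.602×10⁻¹⁹ × 5.05×10⁻³ × 3.74×10⁵ = 6.05×10⁻¹⁶ A²
I_n = √(6.05×10⁻¹⁶) = 2.46×10⁻⁸ A = 24.6 nA

24.6 nA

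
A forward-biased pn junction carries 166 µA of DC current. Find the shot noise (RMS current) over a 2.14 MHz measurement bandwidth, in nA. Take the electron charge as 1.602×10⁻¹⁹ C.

I_n = √(2qI·B)
2qI·B = 2 × 1.602×10⁻¹⁹ × 1.66×10⁻⁴ × 2.14×10⁶ = 1.14×10⁻¹⁶ A²
I_n = √(1.14×10⁻¹⁶) = 1.07×10⁻⁸ A = 10.7 nA

10.7 nA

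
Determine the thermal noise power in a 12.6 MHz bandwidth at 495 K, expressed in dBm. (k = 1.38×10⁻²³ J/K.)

−100.7 dBm

P_n = kTB = 1.38×10⁻²³ × 495 × 1.26×10⁷ = 8.61×10⁻¹⁴ W
In dBm: 10 log₁₀(8.61×10⁻¹⁴ / 10⁻³) = −100.7 dBm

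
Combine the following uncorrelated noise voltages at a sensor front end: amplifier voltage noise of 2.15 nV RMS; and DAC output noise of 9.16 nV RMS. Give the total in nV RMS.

9.41 nV

Uncorrelated sources add in power (mean-square): V_tot = √(ΣV_i²)
V_tot = √[(2.15×10⁻⁹)² + (9.16×10⁻⁹)²] = 9.41×10⁻⁹ V = 9.41 nV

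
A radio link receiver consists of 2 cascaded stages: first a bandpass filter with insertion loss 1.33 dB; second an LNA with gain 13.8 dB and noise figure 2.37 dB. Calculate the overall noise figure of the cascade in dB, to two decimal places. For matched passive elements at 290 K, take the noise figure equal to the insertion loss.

3.70 dB

Convert to linear (a loss of L dB is a gain of −L dB): F_i = 10^(NF_i/10), G_i = 10^(G_i,dB/10)
  Stage 1: F_1 = 10^(1.33/10) = 1.358, G_1 = 10^(−1.33/10) = 0.7362
  Stage 2: F_2 = 10^(2.37/10) = 1.726, G_2 = 10^(13.8/10) = 23.99
Friis cascade:
  F = 1.358 + (1.726 − 1)/0.7362 = 2.344
NF = 10 log₁₀(2.344) = 3.70 dB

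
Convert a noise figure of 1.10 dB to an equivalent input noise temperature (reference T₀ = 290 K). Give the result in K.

83.6 K

F = 10^(1.10/10) = 1.28825
T_e = (F − 1)·T₀ = (1.28825 − 1) × 290 = 83.6 K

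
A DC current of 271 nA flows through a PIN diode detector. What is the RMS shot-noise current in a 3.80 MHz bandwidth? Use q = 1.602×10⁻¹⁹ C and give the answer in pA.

574 pA

I_n = √(2qI·B)
2qI·B = 2 × 1.602×10⁻¹⁹ × 2.71×10⁻⁷ × 3.80×10⁶ = 3.30×10⁻¹⁹ A²
I_n = √(3.30×10⁻¹⁹) = 5.74×10⁻¹⁰ A = 574 pA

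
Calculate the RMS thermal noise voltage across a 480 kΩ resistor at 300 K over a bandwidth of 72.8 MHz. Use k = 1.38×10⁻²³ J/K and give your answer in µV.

V_n = √(4kTRB)
4kTRB = 4 × 1.38×10⁻²³ × 300 × 4.80×10⁵ × 7.28×10⁷ = 5.79×10⁻⁷ V²
V_n = √(5.79×10⁻⁷) = 7.61×10⁻⁴ V = 761 µV

761 µV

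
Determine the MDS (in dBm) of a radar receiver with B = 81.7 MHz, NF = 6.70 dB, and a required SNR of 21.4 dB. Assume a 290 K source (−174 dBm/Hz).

Sensitivity = −174 + 10 log₁₀(B) + NF + SNR_min
= −174 + 79.12 + 6.70 + 21.4
= −66.78 dBm → −66.8 dBm

−66.8 dBm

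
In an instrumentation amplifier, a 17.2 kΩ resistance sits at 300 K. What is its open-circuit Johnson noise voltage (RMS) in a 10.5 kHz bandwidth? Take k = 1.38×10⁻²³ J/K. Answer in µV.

V_n = √(4kTRB)
4kTRB = 4 × 1.38×10⁻²³ × 300 × 1.72×10⁴ × 1.05×10⁴ = 2.99×10⁻¹² V²
V_n = √(2.99×10⁻¹²) = 1.73×10⁻⁶ V = 1.73 µV

1.73 µV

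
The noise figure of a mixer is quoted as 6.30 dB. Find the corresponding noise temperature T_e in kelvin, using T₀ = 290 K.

947 K

F = 10^(6.30/10) = 4.2658
T_e = (F − 1)·T₀ = (4.2658 − 1) × 290 = 947 K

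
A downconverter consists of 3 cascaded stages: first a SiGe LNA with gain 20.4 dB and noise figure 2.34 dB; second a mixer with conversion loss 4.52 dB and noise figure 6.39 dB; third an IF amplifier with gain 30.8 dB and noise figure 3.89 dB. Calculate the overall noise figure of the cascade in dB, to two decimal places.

2.51 dB

Convert to linear (a loss of L dB is a gain of −L dB): F_i = 10^(NF_i/10), G_i = 10^(G_i,dB/10)
  Stage 1: F_1 = 10^(2.34/10) = 1.714, G_1 = 10^(20.4/10) = 109.6
  Stage 2: F_2 = 10^(6.39/10) = 4.355, G_2 = 10^(−4.52/10) = 0.3532
  Stage 3: F_3 = 10^(3.89/10) = 2.449, G_3 = 10^(30.8/10) = 1202
Friis cascade:
  F = 1.714 + (4.355 − 1)/109.6 + (2.449 − 1)/38.73 = 1.782
NF = 10 log₁₀(1.782) = 2.51 dB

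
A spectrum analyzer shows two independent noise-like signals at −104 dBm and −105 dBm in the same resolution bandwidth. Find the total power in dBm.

−101.5 dBm

Convert to linear, add, convert back:
P₁ = 3.98×10⁻¹⁴ W, P₂ = 3.16×10⁻¹⁴ W
P_tot = 7.14×10⁻¹⁴ W → 10 log₁₀(P_tot / 10⁻³) = −101.5 dBm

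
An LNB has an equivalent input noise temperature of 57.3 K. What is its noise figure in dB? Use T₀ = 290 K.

F = 1 + T_e/T₀ = 1 + 57.3/290 = 1.19759
NF = 10 log₁₀(1.19759) = 0.783 dB

0.783 dB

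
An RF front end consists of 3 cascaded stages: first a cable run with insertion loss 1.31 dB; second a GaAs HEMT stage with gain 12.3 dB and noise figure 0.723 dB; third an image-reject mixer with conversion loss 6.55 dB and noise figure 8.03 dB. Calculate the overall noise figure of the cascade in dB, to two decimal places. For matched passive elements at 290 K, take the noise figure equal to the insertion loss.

Convert to linear (a loss of L dB is a gain of −L dB): F_i = 10^(NF_i/10), G_i = 10^(G_i,dB/10)
  Stage 1: F_1 = 10^(1.31/10) = 1.352, G_1 = 10^(−1.31/10) = 0.7396
  Stage 2: F_2 = 10^(0.723/10) = 1.181, G_2 = 10^(12.3/10) = 16.98
  Stage 3: F_3 = 10^(8.03/10) = 6.353, G_3 = 10^(−6.55/10) = 0.2213
Friis cascade:
  F = 1.352 + (1.181 − 1)/0.7396 + (6.353 − 1)/12.56 = 2.023
NF = 10 log₁₀(2.023) = 3.06 dB

3.06 dB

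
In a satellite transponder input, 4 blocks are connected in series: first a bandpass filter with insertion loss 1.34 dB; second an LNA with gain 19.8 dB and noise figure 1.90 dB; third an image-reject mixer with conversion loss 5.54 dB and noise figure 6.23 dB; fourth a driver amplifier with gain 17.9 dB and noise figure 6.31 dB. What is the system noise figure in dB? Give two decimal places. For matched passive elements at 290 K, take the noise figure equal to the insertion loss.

3.66 dB

Convert to linear (a loss of L dB is a gain of −L dB): F_i = 10^(NF_i/10), G_i = 10^(G_i,dB/10)
  Stage 1: F_1 = 10^(1.34/10) = 1.361, G_1 = 10^(−1.34/10) = 0.7345
  Stage 2: F_2 = 10^(1.90/10) = 1.549, G_2 = 10^(19.8/10) = 95.50
  Stage 3: F_3 = 10^(6.23/10) = 4.198, G_3 = 10^(−5.54/10) = 0.2793
  Stage 4: F_4 = 10^(6.31/10) = 4.276, G_4 = 10^(17.9/10) = 61.66
Friis cascade:
  F = 1.361 + (1.549 − 1)/0.7345 + (4.198 − 1)/70.15 + (4.276 − 1)/19.59 = 2.321
NF = 10 log₁₀(2.321) = 3.66 dB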